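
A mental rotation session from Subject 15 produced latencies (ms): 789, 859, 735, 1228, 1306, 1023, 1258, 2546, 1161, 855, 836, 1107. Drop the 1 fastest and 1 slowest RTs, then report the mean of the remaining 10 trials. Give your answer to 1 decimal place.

Sorted: 735, 789, 836, 855, 859, 1023, 1107, 1161, 1228, 1258, 1306, 2546
Drop lowest 1 (735) and highest 1 (2546)
Remaining (n=10): Σ = 10422, mean = 10422/10 = 1042.200

1042.2 ms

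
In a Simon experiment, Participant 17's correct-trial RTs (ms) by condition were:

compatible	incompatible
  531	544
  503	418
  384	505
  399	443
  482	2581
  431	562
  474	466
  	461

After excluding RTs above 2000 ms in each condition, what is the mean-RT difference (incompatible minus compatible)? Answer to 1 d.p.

incompatible: exclude 2581
M(compatible) = 3204/7 = 457.714
M(incompatible) = 3399/7 = 485.571
Difference = 485.571 − 457.714 = 27.857 ms

27.9 ms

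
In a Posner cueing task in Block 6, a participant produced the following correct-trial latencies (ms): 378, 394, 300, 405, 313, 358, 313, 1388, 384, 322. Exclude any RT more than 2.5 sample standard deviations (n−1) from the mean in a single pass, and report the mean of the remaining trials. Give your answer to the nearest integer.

352 ms

n = 10, ΣRT = 4555, M = 455.500
Σ(x−M)² = 979128.50; s = √(979128.50/9) = 329.836
Cutoffs: 455.500 ± 2.5·329.836 → [-369.1, 1280.1]
Outside: 1388 → excluded.
Retained (n=9): Σ = 3167, mean = 3167/9 = 351.889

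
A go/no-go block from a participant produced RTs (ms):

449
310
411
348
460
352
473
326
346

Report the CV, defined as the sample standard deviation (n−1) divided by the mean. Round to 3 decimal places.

0.162

n = 9, Σ = 3475, M = 386.1111
Σ(x−M)² = 31214.889; s = √(31214.889/8) = 62.4649
CV = 62.4649 / 386.1111 = 0.16178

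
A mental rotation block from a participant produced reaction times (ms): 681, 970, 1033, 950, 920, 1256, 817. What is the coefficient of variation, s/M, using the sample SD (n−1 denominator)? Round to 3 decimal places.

0.189

n = 7, Σ = 6627, M = 946.7143
Σ(x−M)² = 191799.429; s = √(191799.429/6) = 178.7920
CV = 178.7920 / 946.7143 = 0.18886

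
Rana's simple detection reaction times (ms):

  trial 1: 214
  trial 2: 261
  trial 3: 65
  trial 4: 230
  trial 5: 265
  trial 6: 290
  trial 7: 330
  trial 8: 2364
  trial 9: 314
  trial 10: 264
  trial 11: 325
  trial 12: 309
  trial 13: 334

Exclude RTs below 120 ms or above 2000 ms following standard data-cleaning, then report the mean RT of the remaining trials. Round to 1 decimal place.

Excluded: 65, 2364
Retained (n=11): Σ = 3136
Mean = 3136/11 = 285.0909

285.1 ms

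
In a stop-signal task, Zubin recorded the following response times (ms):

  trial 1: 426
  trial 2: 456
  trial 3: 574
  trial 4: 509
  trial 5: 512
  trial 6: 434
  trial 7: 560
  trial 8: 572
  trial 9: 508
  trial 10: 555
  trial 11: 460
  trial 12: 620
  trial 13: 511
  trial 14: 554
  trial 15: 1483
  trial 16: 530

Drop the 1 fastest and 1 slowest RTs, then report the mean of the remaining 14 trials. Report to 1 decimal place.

525.4 ms

Sorted: 426, 434, 456, 460, 508, 509, 511, 512, 530, 554, 555, 560, 572, 574, 620, 1483
Drop lowest 1 (426) and highest 1 (1483)
Remaining (n=14): Σ = 7355, mean = 7355/14 = 525.357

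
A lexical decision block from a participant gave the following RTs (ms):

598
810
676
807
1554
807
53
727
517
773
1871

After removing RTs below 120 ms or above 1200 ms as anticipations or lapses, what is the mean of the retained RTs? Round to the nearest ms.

714 ms

Excluded: 53, 1554, 1871
Retained (n=8): Σ = 5715
Mean = 5715/8 = 714.3750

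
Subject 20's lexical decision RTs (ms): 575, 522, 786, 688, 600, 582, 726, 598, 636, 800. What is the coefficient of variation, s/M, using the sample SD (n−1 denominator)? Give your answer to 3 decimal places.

n = 10, Σ = 6513, M = 651.3000
Σ(x−M)² = 80232.100; s = √(80232.100/9) = 94.4176
CV = 94.4176 / 651.3000 = 0.14497

0.145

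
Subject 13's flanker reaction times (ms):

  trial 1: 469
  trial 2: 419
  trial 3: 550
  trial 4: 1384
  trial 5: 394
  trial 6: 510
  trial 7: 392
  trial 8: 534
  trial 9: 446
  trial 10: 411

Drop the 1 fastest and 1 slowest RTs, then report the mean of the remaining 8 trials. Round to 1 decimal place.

466.6 ms

Sorted: 392, 394, 411, 419, 446, 469, 510, 534, 550, 1384
Drop lowest 1 (392) and highest 1 (1384)
Remaining (n=8): Σ = 3733, mean = 3733/8 = 466.625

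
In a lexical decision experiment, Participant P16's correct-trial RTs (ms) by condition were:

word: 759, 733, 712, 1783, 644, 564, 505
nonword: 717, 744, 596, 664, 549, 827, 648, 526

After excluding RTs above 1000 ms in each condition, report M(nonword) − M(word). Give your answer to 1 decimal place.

word: exclude 1783
M(word) = 3917/6 = 652.833
M(nonword) = 5271/8 = 658.875
Difference = 658.875 − 652.833 = 6.042 ms

6.0 ms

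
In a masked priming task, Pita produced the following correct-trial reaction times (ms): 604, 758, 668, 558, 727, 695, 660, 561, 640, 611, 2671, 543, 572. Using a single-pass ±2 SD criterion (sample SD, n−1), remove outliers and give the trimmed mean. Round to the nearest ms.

n = 13, ΣRT = 10268, M = 789.846
Σ(x−M)² = 3887897.69; s = √(3887897.69/12) = 569.202
Cutoffs: 789.846 ± 2·569.202 → [-348.6, 1928.3]
Outside: 2671 → excluded.
Retained (n=12): Σ = 7597, mean = 7597/12 = 633.083

633 ms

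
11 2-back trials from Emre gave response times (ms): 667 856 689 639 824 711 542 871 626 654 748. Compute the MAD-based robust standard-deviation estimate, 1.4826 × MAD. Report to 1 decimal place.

Sorted: 542, 626, 639, 654, 667, 689, 711, 748, 824, 856, 871 → median = 689
|x − 689| sorted: 0, 22, 22, 35, 50, 59, 63, 135, 147, 167, 182 → MAD = 59
Robust SD ≈ 1.4826 × 59 = 87.473

87.5 ms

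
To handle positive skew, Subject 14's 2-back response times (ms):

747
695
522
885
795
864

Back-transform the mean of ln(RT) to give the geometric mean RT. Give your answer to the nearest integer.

ln(RT): 6.6161, 6.5439, 6.2577, 6.7856, 6.6783, 6.7616
Mean ln(RT) = 39.6431/6 = 6.60719
Geometric mean = exp(6.60719) = 740.40 ms

740 ms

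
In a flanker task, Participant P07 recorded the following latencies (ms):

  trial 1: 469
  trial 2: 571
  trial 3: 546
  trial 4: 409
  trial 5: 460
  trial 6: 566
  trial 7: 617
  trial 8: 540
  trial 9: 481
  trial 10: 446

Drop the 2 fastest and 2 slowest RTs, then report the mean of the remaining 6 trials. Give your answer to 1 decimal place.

510.3 ms

Sorted: 409, 446, 460, 469, 481, 540, 546, 566, 571, 617
Drop lowest 2 (409, 446) and highest 2 (571, 617)
Remaining (n=6): Σ = 3062, mean = 3062/6 = 510.333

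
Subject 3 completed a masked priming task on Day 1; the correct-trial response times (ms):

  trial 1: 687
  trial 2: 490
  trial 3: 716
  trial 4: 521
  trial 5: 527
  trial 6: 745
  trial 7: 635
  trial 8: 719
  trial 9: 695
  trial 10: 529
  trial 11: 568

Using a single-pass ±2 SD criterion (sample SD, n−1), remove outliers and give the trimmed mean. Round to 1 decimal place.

n = 11, ΣRT = 6832, M = 621.091
Σ(x−M)² = 91302.91; s = √(91302.91/10) = 95.553
Cutoffs: 621.091 ± 2·95.553 → [430.0, 812.2]
No RTs fall outside the cutoffs; all 11 retained. Mean = 6832/11 = 621.091

621.1 ms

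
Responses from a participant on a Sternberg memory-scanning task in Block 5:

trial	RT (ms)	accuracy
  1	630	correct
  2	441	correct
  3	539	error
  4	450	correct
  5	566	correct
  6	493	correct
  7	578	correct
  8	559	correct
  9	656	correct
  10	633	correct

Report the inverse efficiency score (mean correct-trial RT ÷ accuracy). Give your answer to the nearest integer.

Correct trials (n=9): 630, 441, 450, 566, 493, 578, 559, 656, 633
Mean correct RT = 5006/9 = 556.2222 ms
Proportion correct = 9/10
IES = 556.2222 / (9/10) = 618.025 ms

618 ms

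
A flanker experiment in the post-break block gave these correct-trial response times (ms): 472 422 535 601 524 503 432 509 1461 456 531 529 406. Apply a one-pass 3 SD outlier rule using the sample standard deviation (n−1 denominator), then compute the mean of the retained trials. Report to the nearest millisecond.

n = 13, ΣRT = 7381, M = 567.769
Σ(x−M)² = 899974.31; s = √(899974.31/12) = 273.857
Cutoffs: 567.769 ± 3·273.857 → [-253.8, 1389.3]
Outside: 1461 → excluded.
Retained (n=12): Σ = 5920, mean = 5920/12 = 493.333

493 ms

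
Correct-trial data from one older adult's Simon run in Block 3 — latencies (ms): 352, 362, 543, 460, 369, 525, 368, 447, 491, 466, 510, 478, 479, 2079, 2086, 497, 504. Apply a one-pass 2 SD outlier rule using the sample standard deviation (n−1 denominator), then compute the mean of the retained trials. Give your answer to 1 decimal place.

456.7 ms

n = 17, ΣRT = 11016, M = 648.000
Σ(x−M)² = 4720972.00; s = √(4720972.00/16) = 543.195
Cutoffs: 648.000 ± 2·543.195 → [-438.4, 1734.4]
Outside: 2079, 2086 → excluded.
Retained (n=15): Σ = 6851, mean = 6851/15 = 456.733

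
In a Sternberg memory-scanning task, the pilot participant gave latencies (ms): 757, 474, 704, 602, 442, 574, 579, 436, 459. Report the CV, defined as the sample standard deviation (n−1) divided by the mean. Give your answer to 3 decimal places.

n = 9, Σ = 5027, M = 558.5556
Σ(x−M)² = 108744.222; s = √(108744.222/8) = 116.5891
CV = 116.5891 / 558.5556 = 0.20873

0.209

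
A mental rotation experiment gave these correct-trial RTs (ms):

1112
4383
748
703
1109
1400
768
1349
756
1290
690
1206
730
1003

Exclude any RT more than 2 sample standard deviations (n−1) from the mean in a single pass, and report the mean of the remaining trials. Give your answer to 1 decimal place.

989.5 ms

n = 14, ΣRT = 17247, M = 1231.929
Σ(x−M)² = 11558460.93; s = √(11558460.93/13) = 942.928
Cutoffs: 1231.929 ± 2·942.928 → [-653.9, 3117.8]
Outside: 4383 → excluded.
Retained (n=13): Σ = 12864, mean = 12864/13 = 989.538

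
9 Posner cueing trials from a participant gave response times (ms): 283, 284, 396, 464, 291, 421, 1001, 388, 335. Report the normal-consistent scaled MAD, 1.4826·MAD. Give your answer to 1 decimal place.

112.7 ms

Sorted: 283, 284, 291, 335, 388, 396, 421, 464, 1001 → median = 388
|x − 388| sorted: 0, 8, 33, 53, 76, 97, 104, 105, 613 → MAD = 76
Robust SD ≈ 1.4826 × 76 = 112.678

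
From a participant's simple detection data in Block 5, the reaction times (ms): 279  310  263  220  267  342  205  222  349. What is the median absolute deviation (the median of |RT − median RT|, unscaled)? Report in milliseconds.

Sorted: 205, 220, 222, 263, 267, 279, 310, 342, 349 → median = 267
|x − 267|: 12, 43, 4, 47, 0, 75, 62, 45, 82
Sorted deviations: 0, 4, 12, 43, 45, 47, 62, 75, 82 → MAD = 45

45 ms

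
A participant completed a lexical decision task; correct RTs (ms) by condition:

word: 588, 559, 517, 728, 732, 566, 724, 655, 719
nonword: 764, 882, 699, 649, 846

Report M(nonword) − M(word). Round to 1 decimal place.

M(word) = 5788/9 = 643.111
M(nonword) = 3840/5 = 768.000
Difference = 768.000 − 643.111 = 124.889 ms

124.9 ms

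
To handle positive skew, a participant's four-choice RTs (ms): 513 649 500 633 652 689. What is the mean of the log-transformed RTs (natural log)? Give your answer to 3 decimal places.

ln(RT): 6.2403, 6.4754, 6.2146, 6.4505, 6.4800, 6.5352
Σ ln(RT) = 38.3961
Mean = 38.3961/6 = 6.39935

6.399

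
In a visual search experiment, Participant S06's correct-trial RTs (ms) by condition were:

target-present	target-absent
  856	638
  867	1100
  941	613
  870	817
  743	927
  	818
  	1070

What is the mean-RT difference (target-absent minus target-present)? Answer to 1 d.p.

-0.7 ms

M(target-present) = 4277/5 = 855.400
M(target-absent) = 5983/7 = 854.714
Difference = 854.714 − 855.400 = -0.686 ms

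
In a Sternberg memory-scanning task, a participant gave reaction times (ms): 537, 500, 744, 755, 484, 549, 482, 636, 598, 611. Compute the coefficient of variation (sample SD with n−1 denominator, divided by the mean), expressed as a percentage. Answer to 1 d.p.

16.9%

n = 10, Σ = 5896, M = 589.6000
Σ(x−M)² = 89050.400; s = √(89050.400/9) = 99.4710
CV = 99.4710 / 589.6000 = 0.16871 = 16.871%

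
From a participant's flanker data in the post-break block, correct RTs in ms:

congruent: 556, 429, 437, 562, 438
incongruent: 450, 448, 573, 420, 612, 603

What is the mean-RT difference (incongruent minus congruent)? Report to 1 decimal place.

33.3 ms

M(congruent) = 2422/5 = 484.400
M(incongruent) = 3106/6 = 517.667
Difference = 517.667 − 484.400 = 33.267 ms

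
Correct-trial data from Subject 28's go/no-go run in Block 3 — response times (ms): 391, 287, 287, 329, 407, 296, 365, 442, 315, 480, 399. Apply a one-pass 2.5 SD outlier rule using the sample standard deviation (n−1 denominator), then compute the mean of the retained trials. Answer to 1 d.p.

n = 11, ΣRT = 3998, M = 363.455
Σ(x−M)² = 43448.73; s = √(43448.73/10) = 65.916
Cutoffs: 363.455 ± 2.5·65.916 → [198.7, 528.2]
No RTs fall outside the cutoffs; all 11 retained. Mean = 3998/11 = 363.455

363.5 ms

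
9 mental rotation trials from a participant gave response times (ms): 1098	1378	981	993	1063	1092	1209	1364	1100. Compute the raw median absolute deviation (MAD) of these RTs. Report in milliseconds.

Sorted: 981, 993, 1063, 1092, 1098, 1100, 1209, 1364, 1378 → median = 1098
|x − 1098|: 0, 280, 117, 105, 35, 6, 111, 266, 2
Sorted deviations: 0, 2, 6, 35, 105, 111, 117, 266, 280 → MAD = 105

105 ms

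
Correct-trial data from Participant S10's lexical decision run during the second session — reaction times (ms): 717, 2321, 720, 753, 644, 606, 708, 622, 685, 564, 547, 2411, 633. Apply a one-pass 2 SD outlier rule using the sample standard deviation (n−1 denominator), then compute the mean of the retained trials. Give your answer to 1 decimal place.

654.5 ms

n = 13, ΣRT = 11931, M = 917.769
Σ(x−M)² = 5006894.31; s = √(5006894.31/12) = 645.942
Cutoffs: 917.769 ± 2·645.942 → [-374.1, 2209.7]
Outside: 2321, 2411 → excluded.
Retained (n=11): Σ = 7199, mean = 7199/11 = 654.455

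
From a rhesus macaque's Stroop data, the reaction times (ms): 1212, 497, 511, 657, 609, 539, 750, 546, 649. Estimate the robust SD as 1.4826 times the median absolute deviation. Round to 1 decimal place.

103.8 ms

Sorted: 497, 511, 539, 546, 609, 649, 657, 750, 1212 → median = 609
|x − 609| sorted: 0, 40, 48, 63, 70, 98, 112, 141, 603 → MAD = 70
Robust SD ≈ 1.4826 × 70 = 103.782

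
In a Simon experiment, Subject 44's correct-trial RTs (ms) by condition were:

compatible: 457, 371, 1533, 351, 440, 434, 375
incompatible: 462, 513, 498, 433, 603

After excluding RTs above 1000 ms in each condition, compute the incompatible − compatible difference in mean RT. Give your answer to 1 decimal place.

97.1 ms

compatible: exclude 1533
M(compatible) = 2428/6 = 404.667
M(incompatible) = 2509/5 = 501.800
Difference = 501.800 − 404.667 = 97.133 ms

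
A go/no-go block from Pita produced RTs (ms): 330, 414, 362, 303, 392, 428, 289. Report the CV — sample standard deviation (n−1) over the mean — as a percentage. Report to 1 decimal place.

15.1%

n = 7, Σ = 2518, M = 359.7143
Σ(x−M)² = 17757.429; s = √(17757.429/6) = 54.4019
CV = 54.4019 / 359.7143 = 0.15124 = 15.124%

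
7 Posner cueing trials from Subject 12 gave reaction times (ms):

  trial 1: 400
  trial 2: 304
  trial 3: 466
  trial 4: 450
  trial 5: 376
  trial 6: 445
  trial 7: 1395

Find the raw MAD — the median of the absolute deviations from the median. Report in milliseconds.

Sorted: 304, 376, 400, 445, 450, 466, 1395 → median = 445
|x − 445|: 45, 141, 21, 5, 69, 0, 950
Sorted deviations: 0, 5, 21, 45, 69, 141, 950 → MAD = 45

45 ms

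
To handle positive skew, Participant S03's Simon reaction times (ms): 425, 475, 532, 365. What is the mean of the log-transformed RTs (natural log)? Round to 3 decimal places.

6.098

ln(RT): 6.0521, 6.1633, 6.2766, 5.8999
Σ ln(RT) = 24.3919
Mean = 24.3919/4 = 6.09799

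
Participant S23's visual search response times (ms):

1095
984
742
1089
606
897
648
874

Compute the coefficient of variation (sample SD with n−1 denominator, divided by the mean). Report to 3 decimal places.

0.217

n = 8, Σ = 6935, M = 866.8750
Σ(x−M)² = 247612.875; s = √(247612.875/7) = 188.0778
CV = 188.0778 / 866.8750 = 0.21696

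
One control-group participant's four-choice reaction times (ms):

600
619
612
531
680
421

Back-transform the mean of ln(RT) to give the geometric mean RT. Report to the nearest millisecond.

ln(RT): 6.3969, 6.4281, 6.4167, 6.2748, 6.5221, 6.0426
Mean ln(RT) = 38.0813/6 = 6.34688
Geometric mean = exp(6.34688) = 570.71 ms

571 ms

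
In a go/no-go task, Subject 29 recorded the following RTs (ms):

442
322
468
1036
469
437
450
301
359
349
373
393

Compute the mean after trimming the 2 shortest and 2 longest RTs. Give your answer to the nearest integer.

409 ms

Sorted: 301, 322, 349, 359, 373, 393, 437, 442, 450, 468, 469, 1036
Drop lowest 2 (301, 322) and highest 2 (469, 1036)
Remaining (n=8): Σ = 3271, mean = 3271/8 = 408.875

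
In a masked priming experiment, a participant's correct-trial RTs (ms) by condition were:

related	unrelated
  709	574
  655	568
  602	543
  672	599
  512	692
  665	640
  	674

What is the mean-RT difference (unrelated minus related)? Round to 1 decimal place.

-23.0 ms

M(related) = 3815/6 = 635.833
M(unrelated) = 4290/7 = 612.857
Difference = 612.857 − 635.833 = -22.976 ms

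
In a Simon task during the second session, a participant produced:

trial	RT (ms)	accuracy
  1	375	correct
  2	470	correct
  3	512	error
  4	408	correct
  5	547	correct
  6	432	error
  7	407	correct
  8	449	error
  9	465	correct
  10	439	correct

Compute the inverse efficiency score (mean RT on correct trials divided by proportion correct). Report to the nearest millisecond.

Correct trials (n=7): 375, 470, 408, 547, 407, 465, 439
Mean correct RT = 3111/7 = 444.4286 ms
Proportion correct = 7/10
IES = 444.4286 / (7/10) = 634.898 ms

635 ms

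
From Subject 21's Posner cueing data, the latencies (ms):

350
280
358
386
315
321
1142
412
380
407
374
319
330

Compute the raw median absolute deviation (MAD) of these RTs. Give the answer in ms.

Sorted: 280, 315, 319, 321, 330, 350, 358, 374, 380, 386, 407, 412, 1142 → median = 358
|x − 358|: 8, 78, 0, 28, 43, 37, 784, 54, 22, 49, 16, 39, 28
Sorted deviations: 0, 8, 16, 22, 28, 28, 37, 39, 43, 49, 54, 78, 784 → MAD = 37

37 ms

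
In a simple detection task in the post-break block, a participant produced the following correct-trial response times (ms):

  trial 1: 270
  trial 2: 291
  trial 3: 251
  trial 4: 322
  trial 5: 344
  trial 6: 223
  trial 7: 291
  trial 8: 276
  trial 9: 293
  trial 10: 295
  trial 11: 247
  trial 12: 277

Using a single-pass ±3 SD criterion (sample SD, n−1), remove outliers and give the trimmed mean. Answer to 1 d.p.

n = 12, ΣRT = 3380, M = 281.667
Σ(x−M)² = 11766.67; s = √(11766.67/11) = 32.706
Cutoffs: 281.667 ± 3·32.706 → [183.5, 379.8]
No RTs fall outside the cutoffs; all 12 retained. Mean = 3380/12 = 281.667

281.7 ms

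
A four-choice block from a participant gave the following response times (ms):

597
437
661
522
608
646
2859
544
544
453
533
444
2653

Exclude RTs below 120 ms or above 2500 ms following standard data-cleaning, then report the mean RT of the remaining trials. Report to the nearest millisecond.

Excluded: 2653, 2859
Retained (n=11): Σ = 5989
Mean = 5989/11 = 544.4545

544 ms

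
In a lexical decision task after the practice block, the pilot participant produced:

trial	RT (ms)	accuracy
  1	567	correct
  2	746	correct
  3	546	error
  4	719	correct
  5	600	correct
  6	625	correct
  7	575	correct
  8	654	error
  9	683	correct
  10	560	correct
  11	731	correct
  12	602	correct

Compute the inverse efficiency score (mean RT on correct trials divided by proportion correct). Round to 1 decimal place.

769.0 ms

Correct trials (n=10): 567, 746, 719, 600, 625, 575, 683, 560, 731, 602
Mean correct RT = 6408/10 = 640.8000 ms
Proportion correct = 10/12
IES = 640.8000 / (10/12) = 768.960 ms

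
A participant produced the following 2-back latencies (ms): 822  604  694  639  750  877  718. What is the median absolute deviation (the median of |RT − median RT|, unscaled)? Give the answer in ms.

79 ms

Sorted: 604, 639, 694, 718, 750, 822, 877 → median = 718
|x − 718|: 104, 114, 24, 79, 32, 159, 0
Sorted deviations: 0, 24, 32, 79, 104, 114, 159 → MAD = 79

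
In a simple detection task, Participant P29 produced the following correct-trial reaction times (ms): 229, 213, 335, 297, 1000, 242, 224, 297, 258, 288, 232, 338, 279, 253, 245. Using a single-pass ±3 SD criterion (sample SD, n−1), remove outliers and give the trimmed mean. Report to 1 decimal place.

n = 15, ΣRT = 4730, M = 315.333
Σ(x−M)² = 523117.33; s = √(523117.33/14) = 193.302
Cutoffs: 315.333 ± 3·193.302 → [-264.6, 895.2]
Outside: 1000 → excluded.
Retained (n=14): Σ = 3730, mean = 3730/14 = 266.429

266.4 ms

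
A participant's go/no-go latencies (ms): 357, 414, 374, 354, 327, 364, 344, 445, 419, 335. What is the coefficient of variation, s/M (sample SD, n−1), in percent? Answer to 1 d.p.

10.6%

n = 10, Σ = 3733, M = 373.3000
Σ(x−M)² = 14080.100; s = √(14080.100/9) = 39.5532
CV = 39.5532 / 373.3000 = 0.10596 = 10.596%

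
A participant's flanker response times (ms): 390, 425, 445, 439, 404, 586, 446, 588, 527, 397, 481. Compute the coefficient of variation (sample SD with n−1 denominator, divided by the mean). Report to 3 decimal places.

0.153

n = 11, Σ = 5128, M = 466.1818
Σ(x−M)² = 50861.636; s = √(50861.636/10) = 71.3173
CV = 71.3173 / 466.1818 = 0.15298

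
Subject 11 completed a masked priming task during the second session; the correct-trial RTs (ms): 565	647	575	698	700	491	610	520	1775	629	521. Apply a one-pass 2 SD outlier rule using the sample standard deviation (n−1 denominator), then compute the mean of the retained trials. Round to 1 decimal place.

595.6 ms

n = 11, ΣRT = 7731, M = 702.818
Σ(x−M)² = 1313463.64; s = √(1313463.64/10) = 362.417
Cutoffs: 702.818 ± 2·362.417 → [-22.0, 1427.7]
Outside: 1775 → excluded.
Retained (n=10): Σ = 5956, mean = 5956/10 = 595.600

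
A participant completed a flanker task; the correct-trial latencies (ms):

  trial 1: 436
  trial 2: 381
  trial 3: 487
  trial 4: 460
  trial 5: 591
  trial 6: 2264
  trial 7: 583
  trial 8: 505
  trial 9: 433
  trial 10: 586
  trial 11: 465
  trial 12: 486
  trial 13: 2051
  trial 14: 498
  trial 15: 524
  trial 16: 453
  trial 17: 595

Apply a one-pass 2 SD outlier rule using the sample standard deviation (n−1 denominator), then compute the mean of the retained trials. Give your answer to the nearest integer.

n = 17, ΣRT = 11798, M = 694.000
Σ(x−M)² = 4937826.00; s = √(4937826.00/16) = 555.530
Cutoffs: 694.000 ± 2·555.530 → [-417.1, 1805.1]
Outside: 2051, 2264 → excluded.
Retained (n=15): Σ = 7483, mean = 7483/15 = 498.867

499 ms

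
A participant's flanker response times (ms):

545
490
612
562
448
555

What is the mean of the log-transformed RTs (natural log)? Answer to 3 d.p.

6.278

ln(RT): 6.3008, 6.1944, 6.4167, 6.3315, 6.1048, 6.3190
Σ ln(RT) = 37.6672
Mean = 37.6672/6 = 6.27786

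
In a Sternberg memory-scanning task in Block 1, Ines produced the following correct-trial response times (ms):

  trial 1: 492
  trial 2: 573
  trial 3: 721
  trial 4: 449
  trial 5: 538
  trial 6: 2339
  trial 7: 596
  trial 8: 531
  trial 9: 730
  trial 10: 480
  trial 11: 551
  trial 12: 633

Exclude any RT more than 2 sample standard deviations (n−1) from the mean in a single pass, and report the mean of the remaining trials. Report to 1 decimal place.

572.2 ms

n = 12, ΣRT = 8633, M = 719.417
Σ(x−M)² = 2946242.92; s = √(2946242.92/11) = 517.533
Cutoffs: 719.417 ± 2·517.533 → [-315.6, 1754.5]
Outside: 2339 → excluded.
Retained (n=11): Σ = 6294, mean = 6294/11 = 572.182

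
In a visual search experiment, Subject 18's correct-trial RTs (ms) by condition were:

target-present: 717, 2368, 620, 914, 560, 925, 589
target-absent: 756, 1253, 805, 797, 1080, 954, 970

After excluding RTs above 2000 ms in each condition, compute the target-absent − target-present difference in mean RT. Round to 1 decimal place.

224.2 ms

target-present: exclude 2368
M(target-present) = 4325/6 = 720.833
M(target-absent) = 6615/7 = 945.000
Difference = 945.000 − 720.833 = 224.167 ms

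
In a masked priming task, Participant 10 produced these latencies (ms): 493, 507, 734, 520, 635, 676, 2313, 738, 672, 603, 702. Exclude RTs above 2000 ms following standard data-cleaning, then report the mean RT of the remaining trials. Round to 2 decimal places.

628.00 ms

Excluded: 2313
Retained (n=10): Σ = 6280
Mean = 6280/10 = 628.0000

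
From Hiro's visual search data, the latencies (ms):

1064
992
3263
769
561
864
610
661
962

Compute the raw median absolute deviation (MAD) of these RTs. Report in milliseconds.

Sorted: 561, 610, 661, 769, 864, 962, 992, 1064, 3263 → median = 864
|x − 864|: 200, 128, 2399, 95, 303, 0, 254, 203, 98
Sorted deviations: 0, 95, 98, 128, 200, 203, 254, 303, 2399 → MAD = 200

200 ms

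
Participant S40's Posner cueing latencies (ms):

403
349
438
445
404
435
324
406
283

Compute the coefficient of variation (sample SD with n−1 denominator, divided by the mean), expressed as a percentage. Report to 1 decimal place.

14.5%

n = 9, Σ = 3487, M = 387.4444
Σ(x−M)² = 25402.222; s = √(25402.222/8) = 56.3496
CV = 56.3496 / 387.4444 = 0.14544 = 14.544%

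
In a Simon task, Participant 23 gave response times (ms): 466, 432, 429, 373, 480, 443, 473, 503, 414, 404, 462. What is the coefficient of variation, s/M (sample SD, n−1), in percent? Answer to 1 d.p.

n = 11, Σ = 4879, M = 443.5455
Σ(x−M)² = 14334.727; s = √(14334.727/10) = 37.8612
CV = 37.8612 / 443.5455 = 0.08536 = 8.536%

8.5%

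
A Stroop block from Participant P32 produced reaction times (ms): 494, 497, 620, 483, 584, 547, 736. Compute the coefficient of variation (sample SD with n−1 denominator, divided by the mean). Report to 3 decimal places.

n = 7, Σ = 3961, M = 565.8571
Σ(x−M)² = 49334.857; s = √(49334.857/6) = 90.6779
CV = 90.6779 / 565.8571 = 0.16025

0.160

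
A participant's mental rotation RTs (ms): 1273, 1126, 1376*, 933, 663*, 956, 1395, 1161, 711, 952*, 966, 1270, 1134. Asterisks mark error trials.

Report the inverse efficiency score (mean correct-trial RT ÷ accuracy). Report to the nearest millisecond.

1420 ms

Correct trials (n=10): 1273, 1126, 933, 956, 1395, 1161, 711, 966, 1270, 1134
Mean correct RT = 10925/10 = 1092.5000 ms
Proportion correct = 10/13
IES = 1092.5000 / (10/13) = 1420.250 ms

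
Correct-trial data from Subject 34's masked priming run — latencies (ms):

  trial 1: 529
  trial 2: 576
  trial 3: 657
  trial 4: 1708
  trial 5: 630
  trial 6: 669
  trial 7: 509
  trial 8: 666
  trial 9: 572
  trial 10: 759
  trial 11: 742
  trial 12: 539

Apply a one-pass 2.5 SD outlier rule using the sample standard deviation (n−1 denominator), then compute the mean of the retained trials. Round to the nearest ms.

n = 12, ΣRT = 8556, M = 713.000
Σ(x−M)² = 1151550.00; s = √(1151550.00/11) = 323.553
Cutoffs: 713.000 ± 2.5·323.553 → [-95.9, 1521.9]
Outside: 1708 → excluded.
Retained (n=11): Σ = 6848, mean = 6848/11 = 622.545

623 ms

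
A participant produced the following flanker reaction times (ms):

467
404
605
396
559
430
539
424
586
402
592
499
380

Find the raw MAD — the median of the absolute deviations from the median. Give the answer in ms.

Sorted: 380, 396, 402, 404, 424, 430, 467, 499, 539, 559, 586, 592, 605 → median = 467
|x − 467|: 0, 63, 138, 71, 92, 37, 72, 43, 119, 65, 125, 32, 87
Sorted deviations: 0, 32, 37, 43, 63, 65, 71, 72, 87, 92, 119, 125, 138 → MAD = 71

71 ms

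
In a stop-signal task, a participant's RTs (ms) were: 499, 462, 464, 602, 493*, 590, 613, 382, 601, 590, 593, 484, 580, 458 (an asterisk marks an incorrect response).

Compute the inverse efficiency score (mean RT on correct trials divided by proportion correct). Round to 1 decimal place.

573.1 ms

Correct trials (n=13): 499, 462, 464, 602, 590, 613, 382, 601, 590, 593, 484, 580, 458
Mean correct RT = 6918/13 = 532.1538 ms
Proportion correct = 13/14
IES = 532.1538 / (13/14) = 573.089 ms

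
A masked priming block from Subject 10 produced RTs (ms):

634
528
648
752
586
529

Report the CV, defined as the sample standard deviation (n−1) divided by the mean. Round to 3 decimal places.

0.138

n = 6, Σ = 3677, M = 612.8333
Σ(x−M)² = 35996.833; s = √(35996.833/5) = 84.8491
CV = 84.8491 / 612.8333 = 0.13845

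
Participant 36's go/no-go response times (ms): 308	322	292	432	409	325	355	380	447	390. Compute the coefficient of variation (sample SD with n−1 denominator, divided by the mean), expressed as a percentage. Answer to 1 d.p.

n = 10, Σ = 3660, M = 366.0000
Σ(x−M)² = 26116.000; s = √(26116.000/9) = 53.8682
CV = 53.8682 / 366.0000 = 0.14718 = 14.718%

14.7%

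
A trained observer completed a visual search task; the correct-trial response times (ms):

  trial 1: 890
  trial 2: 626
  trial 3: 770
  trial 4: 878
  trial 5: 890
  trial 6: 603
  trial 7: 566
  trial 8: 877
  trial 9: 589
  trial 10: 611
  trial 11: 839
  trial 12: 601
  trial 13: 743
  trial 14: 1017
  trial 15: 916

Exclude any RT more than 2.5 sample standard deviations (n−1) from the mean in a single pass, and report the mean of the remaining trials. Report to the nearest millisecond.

761 ms

n = 15, ΣRT = 11416, M = 761.067
Σ(x−M)² = 315374.93; s = √(315374.93/14) = 150.089
Cutoffs: 761.067 ± 2.5·150.089 → [385.8, 1136.3]
No RTs fall outside the cutoffs; all 15 retained. Mean = 11416/15 = 761.067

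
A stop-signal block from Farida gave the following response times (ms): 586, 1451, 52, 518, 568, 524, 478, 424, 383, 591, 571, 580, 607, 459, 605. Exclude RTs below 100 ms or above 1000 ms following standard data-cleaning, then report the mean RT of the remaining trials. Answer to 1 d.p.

Excluded: 52, 1451
Retained (n=13): Σ = 6894
Mean = 6894/13 = 530.3077

530.3 ms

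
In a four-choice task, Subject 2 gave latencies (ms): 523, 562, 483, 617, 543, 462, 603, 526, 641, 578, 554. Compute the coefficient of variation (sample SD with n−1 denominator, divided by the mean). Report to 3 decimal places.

0.099

n = 11, Σ = 6092, M = 553.8182
Σ(x−M)² = 29949.636; s = √(29949.636/10) = 54.7263
CV = 54.7263 / 553.8182 = 0.09882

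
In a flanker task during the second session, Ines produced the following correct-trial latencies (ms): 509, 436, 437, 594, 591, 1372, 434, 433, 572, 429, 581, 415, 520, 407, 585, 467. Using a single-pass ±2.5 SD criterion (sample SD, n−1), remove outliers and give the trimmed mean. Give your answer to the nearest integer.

n = 16, ΣRT = 8782, M = 548.875
Σ(x−M)² = 797645.75; s = √(797645.75/15) = 230.600
Cutoffs: 548.875 ± 2.5·230.600 → [-27.6, 1125.4]
Outside: 1372 → excluded.
Retained (n=15): Σ = 7410, mean = 7410/15 = 494.000

494 ms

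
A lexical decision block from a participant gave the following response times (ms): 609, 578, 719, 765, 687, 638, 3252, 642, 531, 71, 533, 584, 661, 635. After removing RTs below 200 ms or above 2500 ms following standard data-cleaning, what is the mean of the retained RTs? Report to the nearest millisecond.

Excluded: 71, 3252
Retained (n=12): Σ = 7582
Mean = 7582/12 = 631.8333

632 ms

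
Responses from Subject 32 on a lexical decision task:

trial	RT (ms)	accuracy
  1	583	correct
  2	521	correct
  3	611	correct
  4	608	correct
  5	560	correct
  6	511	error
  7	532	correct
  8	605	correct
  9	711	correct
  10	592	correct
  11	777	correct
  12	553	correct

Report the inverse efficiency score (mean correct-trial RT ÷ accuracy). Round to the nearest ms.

660 ms

Correct trials (n=11): 583, 521, 611, 608, 560, 532, 605, 711, 592, 777, 553
Mean correct RT = 6653/11 = 604.8182 ms
Proportion correct = 11/12
IES = 604.8182 / (11/12) = 659.802 ms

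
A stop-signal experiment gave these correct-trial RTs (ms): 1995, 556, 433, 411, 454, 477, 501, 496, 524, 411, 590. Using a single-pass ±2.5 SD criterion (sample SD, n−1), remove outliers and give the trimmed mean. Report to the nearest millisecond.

485 ms

n = 11, ΣRT = 6848, M = 622.545
Σ(x−M)² = 2104638.73; s = √(2104638.73/10) = 458.763
Cutoffs: 622.545 ± 2.5·458.763 → [-524.4, 1769.5]
Outside: 1995 → excluded.
Retained (n=10): Σ = 4853, mean = 4853/10 = 485.300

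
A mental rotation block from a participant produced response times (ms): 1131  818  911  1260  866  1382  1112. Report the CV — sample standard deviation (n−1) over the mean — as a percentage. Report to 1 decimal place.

19.8%

n = 7, Σ = 7480, M = 1068.5714
Σ(x−M)² = 269315.714; s = √(269315.714/6) = 211.8631
CV = 211.8631 / 1068.5714 = 0.19827 = 19.827%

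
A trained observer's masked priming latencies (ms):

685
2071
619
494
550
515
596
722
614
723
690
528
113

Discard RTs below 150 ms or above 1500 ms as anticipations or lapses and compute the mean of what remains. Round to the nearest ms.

Excluded: 113, 2071
Retained (n=11): Σ = 6736
Mean = 6736/11 = 612.3636

612 ms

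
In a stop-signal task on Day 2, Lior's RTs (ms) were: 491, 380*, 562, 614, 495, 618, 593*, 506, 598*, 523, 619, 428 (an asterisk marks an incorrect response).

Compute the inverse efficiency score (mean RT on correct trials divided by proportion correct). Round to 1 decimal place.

719.4 ms

Correct trials (n=9): 491, 562, 614, 495, 618, 506, 523, 619, 428
Mean correct RT = 4856/9 = 539.5556 ms
Proportion correct = 9/12
IES = 539.5556 / (9/12) = 719.407 ms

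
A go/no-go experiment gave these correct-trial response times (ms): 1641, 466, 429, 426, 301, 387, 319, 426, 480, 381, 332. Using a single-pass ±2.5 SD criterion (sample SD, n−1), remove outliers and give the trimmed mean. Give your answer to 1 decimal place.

394.7 ms

n = 11, ΣRT = 5588, M = 508.000
Σ(x−M)² = 1446242.00; s = √(1446242.00/10) = 380.295
Cutoffs: 508.000 ± 2.5·380.295 → [-442.7, 1458.7]
Outside: 1641 → excluded.
Retained (n=10): Σ = 3947, mean = 3947/10 = 394.700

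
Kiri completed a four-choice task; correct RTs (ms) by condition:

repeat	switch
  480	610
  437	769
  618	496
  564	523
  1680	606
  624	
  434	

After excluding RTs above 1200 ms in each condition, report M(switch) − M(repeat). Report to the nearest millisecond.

75 ms

repeat: exclude 1680
M(repeat) = 3157/6 = 526.167
M(switch) = 3004/5 = 600.800
Difference = 600.800 − 526.167 = 74.633 ms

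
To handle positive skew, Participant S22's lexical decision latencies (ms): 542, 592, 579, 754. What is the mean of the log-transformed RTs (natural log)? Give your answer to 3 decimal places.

6.416

ln(RT): 6.2953, 6.3835, 6.3613, 6.6254
Σ ln(RT) = 25.6655
Mean = 25.6655/4 = 6.41637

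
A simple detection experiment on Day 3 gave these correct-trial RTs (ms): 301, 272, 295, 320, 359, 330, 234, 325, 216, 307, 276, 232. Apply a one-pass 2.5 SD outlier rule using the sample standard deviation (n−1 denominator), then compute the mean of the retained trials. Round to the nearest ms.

289 ms

n = 12, ΣRT = 3467, M = 288.917
Σ(x−M)² = 21402.92; s = √(21402.92/11) = 44.110
Cutoffs: 288.917 ± 2.5·44.110 → [178.6, 399.2]
No RTs fall outside the cutoffs; all 12 retained. Mean = 3467/12 = 288.917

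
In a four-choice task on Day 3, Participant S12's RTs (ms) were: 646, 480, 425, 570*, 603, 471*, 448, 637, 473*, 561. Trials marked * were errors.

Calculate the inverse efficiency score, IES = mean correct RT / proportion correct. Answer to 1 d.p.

Correct trials (n=7): 646, 480, 425, 603, 448, 637, 561
Mean correct RT = 3800/7 = 542.8571 ms
Proportion correct = 7/10
IES = 542.8571 / (7/10) = 775.510 ms

775.5 ms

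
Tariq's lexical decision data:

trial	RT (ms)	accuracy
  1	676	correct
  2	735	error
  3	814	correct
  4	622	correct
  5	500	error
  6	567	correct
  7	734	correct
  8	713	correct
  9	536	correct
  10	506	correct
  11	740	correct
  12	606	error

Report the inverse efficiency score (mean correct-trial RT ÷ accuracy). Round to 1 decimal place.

875.3 ms

Correct trials (n=9): 676, 814, 622, 567, 734, 713, 536, 506, 740
Mean correct RT = 5908/9 = 656.4444 ms
Proportion correct = 9/12
IES = 656.4444 / (9/12) = 875.259 ms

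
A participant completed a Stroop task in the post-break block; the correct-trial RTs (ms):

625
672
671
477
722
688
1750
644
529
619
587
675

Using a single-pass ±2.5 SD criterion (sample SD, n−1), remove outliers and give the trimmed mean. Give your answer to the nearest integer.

628 ms

n = 12, ΣRT = 8659, M = 721.583
Σ(x−M)² = 1206848.92; s = √(1206848.92/11) = 331.230
Cutoffs: 721.583 ± 2.5·331.230 → [-106.5, 1549.7]
Outside: 1750 → excluded.
Retained (n=11): Σ = 6909, mean = 6909/11 = 628.091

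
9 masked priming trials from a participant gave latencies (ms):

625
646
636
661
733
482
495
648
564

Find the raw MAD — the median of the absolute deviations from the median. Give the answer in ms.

Sorted: 482, 495, 564, 625, 636, 646, 648, 661, 733 → median = 636
|x − 636|: 11, 10, 0, 25, 97, 154, 141, 12, 72
Sorted deviations: 0, 10, 11, 12, 25, 72, 97, 141, 154 → MAD = 25

25 ms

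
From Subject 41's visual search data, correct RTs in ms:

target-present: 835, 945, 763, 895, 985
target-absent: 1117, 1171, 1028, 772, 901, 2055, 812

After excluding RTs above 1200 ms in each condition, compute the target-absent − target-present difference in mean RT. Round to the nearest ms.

82 ms

target-absent: exclude 2055
M(target-present) = 4423/5 = 884.600
M(target-absent) = 5801/6 = 966.833
Difference = 966.833 − 884.600 = 82.233 ms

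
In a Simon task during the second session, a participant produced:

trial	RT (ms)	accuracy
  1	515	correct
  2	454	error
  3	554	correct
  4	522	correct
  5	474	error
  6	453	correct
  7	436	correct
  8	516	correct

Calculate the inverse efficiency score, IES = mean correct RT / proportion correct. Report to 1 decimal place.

665.8 ms

Correct trials (n=6): 515, 554, 522, 453, 436, 516
Mean correct RT = 2996/6 = 499.3333 ms
Proportion correct = 6/8
IES = 499.3333 / (6/8) = 665.778 ms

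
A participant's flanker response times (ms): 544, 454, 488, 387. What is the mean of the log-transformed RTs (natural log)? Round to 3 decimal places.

6.141

ln(RT): 6.2989, 6.1181, 6.1903, 5.9584
Σ ln(RT) = 24.5658
Mean = 24.5658/4 = 6.14145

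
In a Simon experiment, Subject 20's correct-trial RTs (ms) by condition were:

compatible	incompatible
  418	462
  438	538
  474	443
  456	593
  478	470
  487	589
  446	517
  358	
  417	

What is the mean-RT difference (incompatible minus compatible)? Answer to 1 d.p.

M(compatible) = 3972/9 = 441.333
M(incompatible) = 3612/7 = 516.000
Difference = 516.000 − 441.333 = 74.667 ms

74.7 ms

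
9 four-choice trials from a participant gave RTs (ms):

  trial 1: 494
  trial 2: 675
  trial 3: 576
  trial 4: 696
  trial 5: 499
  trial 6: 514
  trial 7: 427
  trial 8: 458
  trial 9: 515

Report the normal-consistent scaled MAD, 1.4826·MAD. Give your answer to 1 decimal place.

Sorted: 427, 458, 494, 499, 514, 515, 576, 675, 696 → median = 514
|x − 514| sorted: 0, 1, 15, 20, 56, 62, 87, 161, 182 → MAD = 56
Robust SD ≈ 1.4826 × 56 = 83.026

83.0 ms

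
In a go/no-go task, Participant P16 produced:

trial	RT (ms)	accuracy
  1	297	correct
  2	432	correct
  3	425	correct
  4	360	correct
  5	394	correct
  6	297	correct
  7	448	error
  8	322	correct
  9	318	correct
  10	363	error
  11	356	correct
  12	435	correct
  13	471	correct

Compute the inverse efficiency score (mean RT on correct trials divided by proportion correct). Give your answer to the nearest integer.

Correct trials (n=11): 297, 432, 425, 360, 394, 297, 322, 318, 356, 435, 471
Mean correct RT = 4107/11 = 373.3636 ms
Proportion correct = 11/13
IES = 373.3636 / (11/13) = 441.248 ms

441 ms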